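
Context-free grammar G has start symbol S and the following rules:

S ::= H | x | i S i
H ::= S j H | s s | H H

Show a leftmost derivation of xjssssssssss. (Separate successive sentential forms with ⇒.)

S ⇒ H   [S ::= H]
H ⇒ HH   [H ::= H H]
HH ⇒ HHH   [H ::= H H]
HHH ⇒ HHHH   [H ::= H H]
HHHH ⇒ HHHHH   [H ::= H H]
HHHHH ⇒ SjHHHHH   [H ::= S j H]
SjHHHHH ⇒ xjHHHHH   [S ::= x]
xjHHHHH ⇒ xjssHHHH   [H ::= s s]
xjssHHHH ⇒ xjssssHHH   [H ::= s s]
xjssssHHH ⇒ xjssssssHH   [H ::= s s]
xjssssssHH ⇒ xjssssssssH   [H ::= s s]
xjssssssssH ⇒ xjssssssssss   [H ::= s s]

S⇒H⇒HH⇒HHH⇒HHHH⇒HHHHH⇒SjHHHHH⇒xjHHHHH⇒xjssHHHH⇒xjssssHHH⇒xjssssssHH⇒xjssssssssH⇒xjssssssssss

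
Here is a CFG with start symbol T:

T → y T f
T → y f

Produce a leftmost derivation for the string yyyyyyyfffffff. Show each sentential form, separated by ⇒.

T ⇒ yTf   [T → y T f]
yTf ⇒ yyTff   [T → y T f]
yyTff ⇒ yyyTfff   [T → y T f]
yyyTfff ⇒ yyyyTffff   [T → y T f]
yyyyTffff ⇒ yyyyyTfffff   [T → y T f]
yyyyyTfffff ⇒ yyyyyyTffffff   [T → y T f]
yyyyyyTffffff ⇒ yyyyyyyfffffff   [T → y f]

T ⇒ yTf ⇒ yyTff ⇒ yyyTfff ⇒ yyyyTffff ⇒ yyyyyTfffff ⇒ yyyyyyTffffff ⇒ yyyyyyyfffffff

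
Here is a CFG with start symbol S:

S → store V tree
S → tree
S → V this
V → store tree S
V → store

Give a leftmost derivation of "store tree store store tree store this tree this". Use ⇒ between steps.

S ⇒ V this ⇒ store tree S this ⇒ store tree store V tree this ⇒ store tree store store tree S tree this ⇒ store tree store store tree V this tree this ⇒ store tree store store tree store this tree this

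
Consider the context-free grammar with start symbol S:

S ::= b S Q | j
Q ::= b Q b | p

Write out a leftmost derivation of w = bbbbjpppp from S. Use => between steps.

S => bSQ => bbSQQ => bbbSQQQ => bbbbSQQQQ => bbbbjQQQQ => bbbbjpQQQ => bbbbjppQQ => bbbbjpppQ => bbbbjpppp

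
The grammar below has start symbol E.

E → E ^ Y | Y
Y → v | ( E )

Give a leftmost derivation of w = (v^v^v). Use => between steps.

E => Y   [E → Y]
Y => (E)   [Y → ( E )]
(E) => (E^Y)   [E → E ^ Y]
(E^Y) => (E^Y^Y)   [E → E ^ Y]
(E^Y^Y) => (Y^Y^Y)   [E → Y]
(Y^Y^Y) => (v^Y^Y)   [Y → v]
(v^Y^Y) => (v^v^Y)   [Y → v]
(v^v^Y) => (v^v^v)   [Y → v]

E=>Y=>(E)=>(E^Y)=>(E^Y^Y)=>(Y^Y^Y)=>(v^Y^Y)=>(v^v^Y)=>(v^v^v)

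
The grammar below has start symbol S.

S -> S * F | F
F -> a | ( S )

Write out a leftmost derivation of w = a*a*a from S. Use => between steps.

S => S*F   [S -> S * F]
S*F => S*F*F   [S -> S * F]
S*F*F => F*F*F   [S -> F]
F*F*F => a*F*F   [F -> a]
a*F*F => a*a*F   [F -> a]
a*a*F => a*a*a   [F -> a]

S => S*F => S*F*F => F*F*F => a*F*F => a*a*F => a*a*a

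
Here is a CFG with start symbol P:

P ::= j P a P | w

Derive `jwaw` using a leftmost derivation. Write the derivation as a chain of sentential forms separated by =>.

P => jPaP   [P ::= j P a P]
jPaP => jwaP   [P ::= w]
jwaP => jwaw   [P ::= w]

P => jPaP => jwaP => jwaw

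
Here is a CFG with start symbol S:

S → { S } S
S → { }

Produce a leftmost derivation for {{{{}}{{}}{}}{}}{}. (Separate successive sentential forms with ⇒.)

S ⇒ {S}S ⇒ {{S}S}S ⇒ {{{S}S}S}S ⇒ {{{{}}S}S}S ⇒ {{{{}}{S}S}S}S ⇒ {{{{}}{{}}S}S}S ⇒ {{{{}}{{}}{}}S}S ⇒ {{{{}}{{}}{}}{}}S ⇒ {{{{}}{{}}{}}{}}{}

S ⇒ {S}S   [S → { S } S]
{S}S ⇒ {{S}S}S   [S → { S } S]
{{S}S}S ⇒ {{{S}S}S}S   [S → { S } S]
{{{S}S}S}S ⇒ {{{{}}S}S}S   [S → { }]
{{{{}}S}S}S ⇒ {{{{}}{S}S}S}S   [S → { S } S]
{{{{}}{S}S}S}S ⇒ {{{{}}{{}}S}S}S   [S → { }]
{{{{}}{{}}S}S}S ⇒ {{{{}}{{}}{}}S}S   [S → { }]
{{{{}}{{}}{}}S}S ⇒ {{{{}}{{}}{}}{}}S   [S → { }]
{{{{}}{{}}{}}{}}S ⇒ {{{{}}{{}}{}}{}}{}   [S → { }]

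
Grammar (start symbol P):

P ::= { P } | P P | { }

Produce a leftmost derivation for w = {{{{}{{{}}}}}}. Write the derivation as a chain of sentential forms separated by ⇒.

P⇒{P}⇒{{P}}⇒{{{P}}}⇒{{{PP}}}⇒{{{{}P}}}⇒{{{{}{P}}}}⇒{{{{}{{P}}}}}⇒{{{{}{{{}}}}}}

P ⇒ {P}   [P ::= { P }]
{P} ⇒ {{P}}   [P ::= { P }]
{{P}} ⇒ {{{P}}}   [P ::= { P }]
{{{P}}} ⇒ {{{PP}}}   [P ::= P P]
{{{PP}}} ⇒ {{{{}P}}}   [P ::= { }]
{{{{}P}}} ⇒ {{{{}{P}}}}   [P ::= { P }]
{{{{}{P}}}} ⇒ {{{{}{{P}}}}}   [P ::= { P }]
{{{{}{{P}}}}} ⇒ {{{{}{{{}}}}}}   [P ::= { }]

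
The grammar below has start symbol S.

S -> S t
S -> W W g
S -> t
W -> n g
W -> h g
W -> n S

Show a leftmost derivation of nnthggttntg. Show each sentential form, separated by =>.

S => WWg => nSWg => nStWg => nSttWg => nWWgttWg => nnSWgttWg => nntWgttWg => nnthggttWg => nnthggttnSg => nnthggttntg

S => WWg   [S -> W W g]
WWg => nSWg   [W -> n S]
nSWg => nStWg   [S -> S t]
nStWg => nSttWg   [S -> S t]
nSttWg => nWWgttWg   [S -> W W g]
nWWgttWg => nnSWgttWg   [W -> n S]
nnSWgttWg => nntWgttWg   [S -> t]
nntWgttWg => nnthggttWg   [W -> h g]
nnthggttWg => nnthggttnSg   [W -> n S]
nnthggttnSg => nnthggttntg   [S -> t]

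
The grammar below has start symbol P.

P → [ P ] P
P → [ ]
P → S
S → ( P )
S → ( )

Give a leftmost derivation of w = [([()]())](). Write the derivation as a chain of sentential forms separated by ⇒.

P⇒[P]P⇒[S]P⇒[(P)]P⇒[([P]P)]P⇒[([S]P)]P⇒[([()]P)]P⇒[([()]S)]P⇒[([()]())]P⇒[([()]())]S⇒[([()]())]()

P ⇒ [P]P   [P → [ P ] P]
[P]P ⇒ [S]P   [P → S]
[S]P ⇒ [(P)]P   [S → ( P )]
[(P)]P ⇒ [([P]P)]P   [P → [ P ] P]
[([P]P)]P ⇒ [([S]P)]P   [P → S]
[([S]P)]P ⇒ [([()]P)]P   [S → ( )]
[([()]P)]P ⇒ [([()]S)]P   [P → S]
[([()]S)]P ⇒ [([()]())]P   [S → ( )]
[([()]())]P ⇒ [([()]())]S   [P → S]
[([()]())]S ⇒ [([()]())]()   [S → ( )]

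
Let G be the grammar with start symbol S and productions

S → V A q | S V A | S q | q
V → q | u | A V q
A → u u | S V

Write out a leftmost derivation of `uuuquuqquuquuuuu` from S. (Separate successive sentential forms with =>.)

S => SVA   [S → S V A]
SVA => SVAVA   [S → S V A]
SVAVA => SVAVAVA   [S → S V A]
SVAVAVA => VAqVAVAVA   [S → V A q]
VAqVAVAVA => AVqAqVAVAVA   [V → A V q]
AVqAqVAVAVA => uuVqAqVAVAVA   [A → u u]
uuVqAqVAVAVA => uuuqAqVAVAVA   [V → u]
uuuqAqVAVAVA => uuuquuqVAVAVA   [A → u u]
uuuquuqVAVAVA => uuuquuqqAVAVA   [V → q]
uuuquuqqAVAVA => uuuquuqquuVAVA   [A → u u]
uuuquuqquuVAVA => uuuquuqquuqAVA   [V → q]
uuuquuqquuqAVA => uuuquuqquuquuVA   [A → u u]
uuuquuqquuquuVA => uuuquuqquuquuuA   [V → u]
uuuquuqquuquuuA => uuuquuqquuquuuuu   [A → u u]

S=>SVA=>SVAVA=>SVAVAVA=>VAqVAVAVA=>AVqAqVAVAVA=>uuVqAqVAVAVA=>uuuqAqVAVAVA=>uuuquuqVAVAVA=>uuuquuqqAVAVA=>uuuquuqquuVAVA=>uuuquuqquuqAVA=>uuuquuqquuquuVA=>uuuquuqquuquuuA=>uuuquuqquuquuuuu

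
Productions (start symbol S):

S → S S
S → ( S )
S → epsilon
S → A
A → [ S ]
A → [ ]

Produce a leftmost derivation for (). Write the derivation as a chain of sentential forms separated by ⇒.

S ⇒ SS ⇒ SSS ⇒ (S)SS ⇒ ()SS ⇒ ()S ⇒ ()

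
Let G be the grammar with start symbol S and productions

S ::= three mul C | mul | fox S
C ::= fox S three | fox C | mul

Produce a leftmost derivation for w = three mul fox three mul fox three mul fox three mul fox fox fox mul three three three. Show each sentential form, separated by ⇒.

S ⇒ three mul C   [S ::= three mul C]
three mul C ⇒ three mul fox S three   [C ::= fox S three]
three mul fox S three ⇒ three mul fox three mul C three   [S ::= three mul C]
three mul fox three mul C three ⇒ three mul fox three mul fox S three three   [C ::= fox S three]
three mul fox three mul fox S three three ⇒ three mul fox three mul fox three mul C three three   [S ::= three mul C]
three mul fox three mul fox three mul C three three ⇒ three mul fox three mul fox three mul fox S three three three   [C ::= fox S three]
three mul fox three mul fox three mul fox S three three three ⇒ three mul fox three mul fox three mul fox three mul C three three three   [S ::= three mul C]
three mul fox three mul fox three mul fox three mul C three three three ⇒ three mul fox three mul fox three mul fox three mul fox C three three three   [C ::= fox C]
three mul fox three mul fox three mul fox three mul fox C three three three ⇒ three mul fox three mul fox three mul fox three mul fox fox C three three three   [C ::= fox C]
three mul fox three mul fox three mul fox three mul fox fox C three three three ⇒ three mul fox three mul fox three mul fox three mul fox fox fox C three three three   [C ::= fox C]
three mul fox three mul fox three mul fox three mul fox fox fox C three three three ⇒ three mul fox three mul fox three mul fox three mul fox fox fox mul three three three   [C ::= mul]

S ⇒ three mul C ⇒ three mul fox S three ⇒ three mul fox three mul C three ⇒ three mul fox three mul fox S three three ⇒ three mul fox three mul fox three mul C three three ⇒ three mul fox three mul fox three mul fox S three three three ⇒ three mul fox three mul fox three mul fox three mul C three three three ⇒ three mul fox three mul fox three mul fox three mul fox C three three three ⇒ three mul fox three mul fox three mul fox three mul fox fox C three three three ⇒ three mul fox three mul fox three mul fox three mul fox fox fox C three three three ⇒ three mul fox three mul fox three mul fox three mul fox fox fox mul three three three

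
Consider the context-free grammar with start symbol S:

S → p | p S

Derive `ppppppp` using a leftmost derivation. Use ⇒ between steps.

S ⇒ pS   [S → p S]
pS ⇒ ppS   [S → p S]
ppS ⇒ pppS   [S → p S]
pppS ⇒ ppppS   [S → p S]
ppppS ⇒ pppppS   [S → p S]
pppppS ⇒ ppppppS   [S → p S]
ppppppS ⇒ ppppppp   [S → p]

S⇒pS⇒ppS⇒pppS⇒ppppS⇒pppppS⇒ppppppS⇒ppppppp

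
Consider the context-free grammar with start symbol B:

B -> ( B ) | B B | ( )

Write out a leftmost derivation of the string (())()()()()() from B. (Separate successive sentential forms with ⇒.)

B ⇒ BB ⇒ BBB ⇒ BBBB ⇒ BBBBB ⇒ BBBBBB ⇒ (B)BBBBB ⇒ (())BBBBB ⇒ (())()BBBB ⇒ (())()()BBB ⇒ (())()()()BB ⇒ (())()()()()B ⇒ (())()()()()()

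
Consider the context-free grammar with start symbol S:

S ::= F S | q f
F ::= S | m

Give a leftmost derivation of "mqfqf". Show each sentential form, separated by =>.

S => FS => SS => FSS => mSS => mqfS => mqfqf

S => FS   [S ::= F S]
FS => SS   [F ::= S]
SS => FSS   [S ::= F S]
FSS => mSS   [F ::= m]
mSS => mqfS   [S ::= q f]
mqfS => mqfqf   [S ::= q f]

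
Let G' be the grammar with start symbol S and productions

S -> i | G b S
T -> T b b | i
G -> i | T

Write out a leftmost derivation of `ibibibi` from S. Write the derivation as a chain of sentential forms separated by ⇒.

S⇒GbS⇒TbS⇒ibS⇒ibGbS⇒ibibS⇒ibibGbS⇒ibibTbS⇒ibibibS⇒ibibibi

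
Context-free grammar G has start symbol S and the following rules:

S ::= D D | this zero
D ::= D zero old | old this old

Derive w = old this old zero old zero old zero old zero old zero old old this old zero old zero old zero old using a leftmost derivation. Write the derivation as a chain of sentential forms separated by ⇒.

S ⇒ D D   [S ::= D D]
D D ⇒ D zero old D   [D ::= D zero old]
D zero old D ⇒ D zero old zero old D   [D ::= D zero old]
D zero old zero old D ⇒ D zero old zero old zero old D   [D ::= D zero old]
D zero old zero old zero old D ⇒ D zero old zero old zero old zero old D   [D ::= D zero old]
D zero old zero old zero old zero old D ⇒ D zero old zero old zero old zero old zero old D   [D ::= D zero old]
D zero old zero old zero old zero old zero old D ⇒ old this old zero old zero old zero old zero old zero old D   [D ::= old this old]
old this old zero old zero old zero old zero old zero old D ⇒ old this old zero old zero old zero old zero old zero old D zero old   [D ::= D zero old]
old this old zero old zero old zero old zero old zero old D zero old ⇒ old this old zero old zero old zero old zero old zero old D zero old zero old   [D ::= D zero old]
old this old zero old zero old zero old zero old zero old D zero old zero old ⇒ old this old zero old zero old zero old zero old zero old D zero old zero old zero old   [D ::= D zero old]
old this old zero old zero old zero old zero old zero old D zero old zero old zero old ⇒ old this old zero old zero old zero old zero old zero old old this old zero old zero old zero old   [D ::= old this old]

S ⇒ D D ⇒ D zero old D ⇒ D zero old zero old D ⇒ D zero old zero old zero old D ⇒ D zero old zero old zero old zero old D ⇒ D zero old zero old zero old zero old zero old D ⇒ old this old zero old zero old zero old zero old zero old D ⇒ old this old zero old zero old zero old zero old zero old D zero old ⇒ old this old zero old zero old zero old zero old zero old D zero old zero old ⇒ old this old zero old zero old zero old zero old zero old D zero old zero old zero old ⇒ old this old zero old zero old zero old zero old zero old old this old zero old zero old zero old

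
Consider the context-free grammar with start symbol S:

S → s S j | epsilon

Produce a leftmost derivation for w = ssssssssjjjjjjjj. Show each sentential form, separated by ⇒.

S ⇒ sSj ⇒ ssSjj ⇒ sssSjjj ⇒ ssssSjjjj ⇒ sssssSjjjjj ⇒ ssssssSjjjjjj ⇒ sssssssSjjjjjjj ⇒ ssssssssSjjjjjjjj ⇒ ssssssssjjjjjjjj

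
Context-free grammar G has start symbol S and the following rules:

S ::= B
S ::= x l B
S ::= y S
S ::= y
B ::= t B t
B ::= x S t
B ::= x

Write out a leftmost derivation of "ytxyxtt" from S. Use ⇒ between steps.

S ⇒ yS   [S ::= y S]
yS ⇒ yB   [S ::= B]
yB ⇒ ytBt   [B ::= t B t]
ytBt ⇒ ytxStt   [B ::= x S t]
ytxStt ⇒ ytxyStt   [S ::= y S]
ytxyStt ⇒ ytxyBtt   [S ::= B]
ytxyBtt ⇒ ytxyxtt   [B ::= x]

S⇒yS⇒yB⇒ytBt⇒ytxStt⇒ytxyStt⇒ytxyBtt⇒ytxyxtt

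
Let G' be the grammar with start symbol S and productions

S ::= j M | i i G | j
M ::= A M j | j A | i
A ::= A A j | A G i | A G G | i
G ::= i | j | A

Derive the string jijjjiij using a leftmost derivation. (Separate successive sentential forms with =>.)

S => jM => jAMj => jAGiMj => jAGGGiMj => jiGGGiMj => jijGGiMj => jijjGiMj => jijjjiMj => jijjjiij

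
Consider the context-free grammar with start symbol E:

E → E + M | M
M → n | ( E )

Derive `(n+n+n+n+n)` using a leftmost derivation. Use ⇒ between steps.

E ⇒ M   [E → M]
M ⇒ (E)   [M → ( E )]
(E) ⇒ (E+M)   [E → E + M]
(E+M) ⇒ (E+M+M)   [E → E + M]
(E+M+M) ⇒ (E+M+M+M)   [E → E + M]
(E+M+M+M) ⇒ (E+M+M+M+M)   [E → E + M]
(E+M+M+M+M) ⇒ (M+M+M+M+M)   [E → M]
(M+M+M+M+M) ⇒ (n+M+M+M+M)   [M → n]
(n+M+M+M+M) ⇒ (n+n+M+M+M)   [M → n]
(n+n+M+M+M) ⇒ (n+n+n+M+M)   [M → n]
(n+n+n+M+M) ⇒ (n+n+n+n+M)   [M → n]
(n+n+n+n+M) ⇒ (n+n+n+n+n)   [M → n]

E⇒M⇒(E)⇒(E+M)⇒(E+M+M)⇒(E+M+M+M)⇒(E+M+M+M+M)⇒(M+M+M+M+M)⇒(n+M+M+M+M)⇒(n+n+M+M+M)⇒(n+n+n+M+M)⇒(n+n+n+n+M)⇒(n+n+n+n+n)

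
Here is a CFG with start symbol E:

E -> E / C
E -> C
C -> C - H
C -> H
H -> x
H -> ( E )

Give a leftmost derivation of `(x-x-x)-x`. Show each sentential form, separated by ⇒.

E ⇒ C ⇒ C-H ⇒ H-H ⇒ (E)-H ⇒ (C)-H ⇒ (C-H)-H ⇒ (C-H-H)-H ⇒ (H-H-H)-H ⇒ (x-H-H)-H ⇒ (x-x-H)-H ⇒ (x-x-x)-H ⇒ (x-x-x)-x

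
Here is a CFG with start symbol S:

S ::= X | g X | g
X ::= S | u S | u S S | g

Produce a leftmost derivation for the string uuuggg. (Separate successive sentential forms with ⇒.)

S ⇒ X ⇒ uSS ⇒ uXS ⇒ uuSSS ⇒ uuXSS ⇒ uuuSSS ⇒ uuugSS ⇒ uuuggS ⇒ uuuggg

S ⇒ X   [S ::= X]
X ⇒ uSS   [X ::= u S S]
uSS ⇒ uXS   [S ::= X]
uXS ⇒ uuSSS   [X ::= u S S]
uuSSS ⇒ uuXSS   [S ::= X]
uuXSS ⇒ uuuSSS   [X ::= u S]
uuuSSS ⇒ uuugSS   [S ::= g]
uuugSS ⇒ uuuggS   [S ::= g]
uuuggS ⇒ uuuggg   [S ::= g]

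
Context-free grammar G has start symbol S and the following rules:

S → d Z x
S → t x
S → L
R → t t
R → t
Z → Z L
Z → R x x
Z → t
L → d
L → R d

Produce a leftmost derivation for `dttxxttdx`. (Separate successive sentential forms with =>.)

S=>dZx=>dZLx=>dRxxLx=>dttxxLx=>dttxxRdx=>dttxxttdx

S => dZx   [S → d Z x]
dZx => dZLx   [Z → Z L]
dZLx => dRxxLx   [Z → R x x]
dRxxLx => dttxxLx   [R → t t]
dttxxLx => dttxxRdx   [L → R d]
dttxxRdx => dttxxttdx   [R → t t]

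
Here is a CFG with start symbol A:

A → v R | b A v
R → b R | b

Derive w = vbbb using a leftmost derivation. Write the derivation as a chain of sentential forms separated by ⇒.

A ⇒ vR ⇒ vbR ⇒ vbbR ⇒ vbbb

A ⇒ vR   [A → v R]
vR ⇒ vbR   [R → b R]
vbR ⇒ vbbR   [R → b R]
vbbR ⇒ vbbb   [R → b]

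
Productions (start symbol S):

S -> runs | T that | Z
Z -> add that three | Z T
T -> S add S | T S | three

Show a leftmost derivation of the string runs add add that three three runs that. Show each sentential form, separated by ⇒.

S ⇒ T that ⇒ T S that ⇒ S add S S that ⇒ runs add S S that ⇒ runs add Z S that ⇒ runs add Z T S that ⇒ runs add add that three T S that ⇒ runs add add that three three S that ⇒ runs add add that three three runs that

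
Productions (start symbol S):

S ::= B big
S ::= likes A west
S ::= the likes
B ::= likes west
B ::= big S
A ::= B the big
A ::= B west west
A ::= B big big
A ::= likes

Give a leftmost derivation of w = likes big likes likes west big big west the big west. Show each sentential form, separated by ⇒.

S ⇒ likes A west   [S ::= likes A west]
likes A west ⇒ likes B the big west   [A ::= B the big]
likes B the big west ⇒ likes big S the big west   [B ::= big S]
likes big S the big west ⇒ likes big likes A west the big west   [S ::= likes A west]
likes big likes A west the big west ⇒ likes big likes B big big west the big west   [A ::= B big big]
likes big likes B big big west the big west ⇒ likes big likes likes west big big west the big west   [B ::= likes west]

S ⇒ likes A west ⇒ likes B the big west ⇒ likes big S the big west ⇒ likes big likes A west the big west ⇒ likes big likes B big big west the big west ⇒ likes big likes likes west big big west the big west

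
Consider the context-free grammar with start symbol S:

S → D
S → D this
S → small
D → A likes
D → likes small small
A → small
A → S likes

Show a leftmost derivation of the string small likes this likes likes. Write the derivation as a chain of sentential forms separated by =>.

S => D   [S → D]
D => A likes   [D → A likes]
A likes => S likes likes   [A → S likes]
S likes likes => D this likes likes   [S → D this]
D this likes likes => A likes this likes likes   [D → A likes]
A likes this likes likes => small likes this likes likes   [A → small]

S => D => A likes => S likes likes => D this likes likes => A likes this likes likes => small likes this likes likes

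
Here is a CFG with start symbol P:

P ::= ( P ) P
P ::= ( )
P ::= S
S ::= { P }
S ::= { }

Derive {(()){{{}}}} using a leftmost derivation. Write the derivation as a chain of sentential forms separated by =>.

P => S   [P ::= S]
S => {P}   [S ::= { P }]
{P} => {(P)P}   [P ::= ( P ) P]
{(P)P} => {(())P}   [P ::= ( )]
{(())P} => {(())S}   [P ::= S]
{(())S} => {(()){P}}   [S ::= { P }]
{(()){P}} => {(()){S}}   [P ::= S]
{(()){S}} => {(()){{P}}}   [S ::= { P }]
{(()){{P}}} => {(()){{S}}}   [P ::= S]
{(()){{S}}} => {(()){{{}}}}   [S ::= { }]

P=>S=>{P}=>{(P)P}=>{(())P}=>{(())S}=>{(()){P}}=>{(()){S}}=>{(()){{P}}}=>{(()){{S}}}=>{(()){{{}}}}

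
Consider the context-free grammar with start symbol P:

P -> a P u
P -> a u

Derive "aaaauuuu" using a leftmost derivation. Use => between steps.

P => aPu   [P -> a P u]
aPu => aaPuu   [P -> a P u]
aaPuu => aaaPuuu   [P -> a P u]
aaaPuuu => aaaauuuu   [P -> a u]

P=>aPu=>aaPuu=>aaaPuuu=>aaaauuuu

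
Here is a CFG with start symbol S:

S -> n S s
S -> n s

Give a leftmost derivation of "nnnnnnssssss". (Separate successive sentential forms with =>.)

S => nSs => nnSss => nnnSsss => nnnnSssss => nnnnnSsssss => nnnnnnssssss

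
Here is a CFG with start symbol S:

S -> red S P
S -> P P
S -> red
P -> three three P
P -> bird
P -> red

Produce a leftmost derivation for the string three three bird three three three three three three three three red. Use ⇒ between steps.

S ⇒ P P ⇒ three three P P ⇒ three three bird P ⇒ three three bird three three P ⇒ three three bird three three three three P ⇒ three three bird three three three three three three P ⇒ three three bird three three three three three three three three P ⇒ three three bird three three three three three three three three red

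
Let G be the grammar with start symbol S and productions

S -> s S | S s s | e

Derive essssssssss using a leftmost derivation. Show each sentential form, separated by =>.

S => Sss => Sssss => Sssssss => Sssssssss => Sssssssssss => essssssssss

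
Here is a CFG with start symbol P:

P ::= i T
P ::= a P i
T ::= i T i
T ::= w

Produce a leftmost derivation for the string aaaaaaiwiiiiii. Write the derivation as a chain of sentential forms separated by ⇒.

P⇒aPi⇒aaPii⇒aaaPiii⇒aaaaPiiii⇒aaaaaPiiiii⇒aaaaaaPiiiiii⇒aaaaaaiTiiiiii⇒aaaaaaiwiiiiii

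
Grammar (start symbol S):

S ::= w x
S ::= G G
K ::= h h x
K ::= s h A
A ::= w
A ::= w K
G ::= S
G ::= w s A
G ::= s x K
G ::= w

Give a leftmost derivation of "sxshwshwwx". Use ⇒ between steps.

S ⇒ GG ⇒ sxKG ⇒ sxshAG ⇒ sxshwKG ⇒ sxshwshAG ⇒ sxshwshwG ⇒ sxshwshwS ⇒ sxshwshwwx

S ⇒ GG   [S ::= G G]
GG ⇒ sxKG   [G ::= s x K]
sxKG ⇒ sxshAG   [K ::= s h A]
sxshAG ⇒ sxshwKG   [A ::= w K]
sxshwKG ⇒ sxshwshAG   [K ::= s h A]
sxshwshAG ⇒ sxshwshwG   [A ::= w]
sxshwshwG ⇒ sxshwshwS   [G ::= S]
sxshwshwS ⇒ sxshwshwwx   [S ::= w x]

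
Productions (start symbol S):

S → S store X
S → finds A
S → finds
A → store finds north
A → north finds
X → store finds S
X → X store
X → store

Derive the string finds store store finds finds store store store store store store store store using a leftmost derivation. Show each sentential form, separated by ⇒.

S ⇒ S store X ⇒ S store X store X ⇒ S store X store X store X ⇒ S store X store X store X store X ⇒ finds store X store X store X store X ⇒ finds store store finds S store X store X store X ⇒ finds store store finds S store X store X store X store X ⇒ finds store store finds finds store X store X store X store X ⇒ finds store store finds finds store store store X store X store X ⇒ finds store store finds finds store store store store store X store X ⇒ finds store store finds finds store store store store store store store X ⇒ finds store store finds finds store store store store store store store store

S ⇒ S store X   [S → S store X]
S store X ⇒ S store X store X   [S → S store X]
S store X store X ⇒ S store X store X store X   [S → S store X]
S store X store X store X ⇒ S store X store X store X store X   [S → S store X]
S store X store X store X store X ⇒ finds store X store X store X store X   [S → finds]
finds store X store X store X store X ⇒ finds store store finds S store X store X store X   [X → store finds S]
finds store store finds S store X store X store X ⇒ finds store store finds S store X store X store X store X   [S → S store X]
finds store store finds S store X store X store X store X ⇒ finds store store finds finds store X store X store X store X   [S → finds]
finds store store finds finds store X store X store X store X ⇒ finds store store finds finds store store store X store X store X   [X → store]
finds store store finds finds store store store X store X store X ⇒ finds store store finds finds store store store store store X store X   [X → store]
finds store store finds finds store store store store store X store X ⇒ finds store store finds finds store store store store store store store X   [X → store]
finds store store finds finds store store store store store store store X ⇒ finds store store finds finds store store store store store store store store   [X → store]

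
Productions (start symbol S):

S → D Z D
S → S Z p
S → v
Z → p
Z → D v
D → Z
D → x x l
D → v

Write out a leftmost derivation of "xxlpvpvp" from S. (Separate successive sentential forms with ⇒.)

S ⇒ SZp   [S → S Z p]
SZp ⇒ DZDZp   [S → D Z D]
DZDZp ⇒ xxlZDZp   [D → x x l]
xxlZDZp ⇒ xxlpDZp   [Z → p]
xxlpDZp ⇒ xxlpvZp   [D → v]
xxlpvZp ⇒ xxlpvDvp   [Z → D v]
xxlpvDvp ⇒ xxlpvZvp   [D → Z]
xxlpvZvp ⇒ xxlpvpvp   [Z → p]

S⇒SZp⇒DZDZp⇒xxlZDZp⇒xxlpDZp⇒xxlpvZp⇒xxlpvDvp⇒xxlpvZvp⇒xxlpvpvp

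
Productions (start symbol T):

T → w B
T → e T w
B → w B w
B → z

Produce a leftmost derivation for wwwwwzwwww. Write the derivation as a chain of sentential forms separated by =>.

T => wB   [T → w B]
wB => wwBw   [B → w B w]
wwBw => wwwBww   [B → w B w]
wwwBww => wwwwBwww   [B → w B w]
wwwwBwww => wwwwwBwwww   [B → w B w]
wwwwwBwwww => wwwwwzwwww   [B → z]

T => wB => wwBw => wwwBww => wwwwBwww => wwwwwBwwww => wwwwwzwwww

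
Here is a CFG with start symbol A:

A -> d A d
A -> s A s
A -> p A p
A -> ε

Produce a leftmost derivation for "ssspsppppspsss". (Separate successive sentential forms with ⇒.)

A⇒sAs⇒ssAss⇒sssAsss⇒ssspApsss⇒ssspsAspsss⇒ssspspApspsss⇒ssspsppAppspsss⇒ssspsppppspsss

A ⇒ sAs   [A -> s A s]
sAs ⇒ ssAss   [A -> s A s]
ssAss ⇒ sssAsss   [A -> s A s]
sssAsss ⇒ ssspApsss   [A -> p A p]
ssspApsss ⇒ ssspsAspsss   [A -> s A s]
ssspsAspsss ⇒ ssspspApspsss   [A -> p A p]
ssspspApspsss ⇒ ssspsppAppspsss   [A -> p A p]
ssspsppAppspsss ⇒ ssspsppppspsss   [A -> ε]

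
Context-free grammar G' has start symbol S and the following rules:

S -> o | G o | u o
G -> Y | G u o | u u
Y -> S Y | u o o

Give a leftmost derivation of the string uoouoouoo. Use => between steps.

S => Go => Guoo => Yuoo => SYuoo => uoYuoo => uoSYuoo => uooYuoo => uoouoouoo

S => Go   [S -> G o]
Go => Guoo   [G -> G u o]
Guoo => Yuoo   [G -> Y]
Yuoo => SYuoo   [Y -> S Y]
SYuoo => uoYuoo   [S -> u o]
uoYuoo => uoSYuoo   [Y -> S Y]
uoSYuoo => uooYuoo   [S -> o]
uooYuoo => uoouoouoo   [Y -> u o o]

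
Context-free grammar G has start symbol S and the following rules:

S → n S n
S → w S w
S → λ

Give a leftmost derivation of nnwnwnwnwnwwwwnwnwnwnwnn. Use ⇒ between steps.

S ⇒ nSn   [S → n S n]
nSn ⇒ nnSnn   [S → n S n]
nnSnn ⇒ nnwSwnn   [S → w S w]
nnwSwnn ⇒ nnwnSnwnn   [S → n S n]
nnwnSnwnn ⇒ nnwnwSwnwnn   [S → w S w]
nnwnwSwnwnn ⇒ nnwnwnSnwnwnn   [S → n S n]
nnwnwnSnwnwnn ⇒ nnwnwnwSwnwnwnn   [S → w S w]
nnwnwnwSwnwnwnn ⇒ nnwnwnwnSnwnwnwnn   [S → n S n]
nnwnwnwnSnwnwnwnn ⇒ nnwnwnwnwSwnwnwnwnn   [S → w S w]
nnwnwnwnwSwnwnwnwnn ⇒ nnwnwnwnwnSnwnwnwnwnn   [S → n S n]
nnwnwnwnwnSnwnwnwnwnn ⇒ nnwnwnwnwnwSwnwnwnwnwnn   [S → w S w]
nnwnwnwnwnwSwnwnwnwnwnn ⇒ nnwnwnwnwnwwSwwnwnwnwnwnn   [S → w S w]
nnwnwnwnwnwwSwwnwnwnwnwnn ⇒ nnwnwnwnwnwwwwnwnwnwnwnn   [S → λ]

S ⇒ nSn ⇒ nnSnn ⇒ nnwSwnn ⇒ nnwnSnwnn ⇒ nnwnwSwnwnn ⇒ nnwnwnSnwnwnn ⇒ nnwnwnwSwnwnwnn ⇒ nnwnwnwnSnwnwnwnn ⇒ nnwnwnwnwSwnwnwnwnn ⇒ nnwnwnwnwnSnwnwnwnwnn ⇒ nnwnwnwnwnwSwnwnwnwnwnn ⇒ nnwnwnwnwnwwSwwnwnwnwnwnn ⇒ nnwnwnwnwnwwwwnwnwnwnwnn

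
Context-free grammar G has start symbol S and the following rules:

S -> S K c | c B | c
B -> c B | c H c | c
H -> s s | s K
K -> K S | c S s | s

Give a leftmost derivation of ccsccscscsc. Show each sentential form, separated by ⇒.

S⇒SKc⇒SKcKc⇒cBKcKc⇒ccHcKcKc⇒ccsKcKcKc⇒ccscSscKcKc⇒ccsccscKcKc⇒ccsccscscKc⇒ccsccscscsc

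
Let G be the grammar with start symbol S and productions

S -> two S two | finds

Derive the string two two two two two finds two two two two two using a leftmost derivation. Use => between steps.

S => two S two => two two S two two => two two two S two two two => two two two two S two two two two => two two two two two S two two two two two => two two two two two finds two two two two two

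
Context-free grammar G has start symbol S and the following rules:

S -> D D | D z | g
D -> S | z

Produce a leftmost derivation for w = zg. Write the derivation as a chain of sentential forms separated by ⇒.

S ⇒ DD ⇒ zD ⇒ zS ⇒ zg

S ⇒ DD   [S -> D D]
DD ⇒ zD   [D -> z]
zD ⇒ zS   [D -> S]
zS ⇒ zg   [S -> g]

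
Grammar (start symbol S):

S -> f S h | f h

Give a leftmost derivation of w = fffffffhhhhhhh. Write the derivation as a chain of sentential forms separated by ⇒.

S ⇒ fSh ⇒ ffShh ⇒ fffShhh ⇒ ffffShhhh ⇒ fffffShhhhh ⇒ ffffffShhhhhh ⇒ fffffffhhhhhhh

S ⇒ fSh   [S -> f S h]
fSh ⇒ ffShh   [S -> f S h]
ffShh ⇒ fffShhh   [S -> f S h]
fffShhh ⇒ ffffShhhh   [S -> f S h]
ffffShhhh ⇒ fffffShhhhh   [S -> f S h]
fffffShhhhh ⇒ ffffffShhhhhh   [S -> f S h]
ffffffShhhhhh ⇒ fffffffhhhhhhh   [S -> f h]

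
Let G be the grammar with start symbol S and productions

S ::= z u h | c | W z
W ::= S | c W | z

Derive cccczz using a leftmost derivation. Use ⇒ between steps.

S ⇒ Wz ⇒ cWz ⇒ ccWz ⇒ ccSz ⇒ ccWzz ⇒ cccWzz ⇒ cccSzz ⇒ cccczz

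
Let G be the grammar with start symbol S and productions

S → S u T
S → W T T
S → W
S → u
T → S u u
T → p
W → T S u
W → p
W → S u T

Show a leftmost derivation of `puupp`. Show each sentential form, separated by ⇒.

S ⇒ WTT ⇒ TSuTT ⇒ pSuTT ⇒ puuTT ⇒ puupT ⇒ puupp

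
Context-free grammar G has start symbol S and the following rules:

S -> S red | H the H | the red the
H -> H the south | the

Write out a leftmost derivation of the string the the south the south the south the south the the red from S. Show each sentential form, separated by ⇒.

S ⇒ S red ⇒ H the H red ⇒ H the south the H red ⇒ H the south the south the H red ⇒ H the south the south the south the H red ⇒ H the south the south the south the south the H red ⇒ the the south the south the south the south the H red ⇒ the the south the south the south the south the the red

S ⇒ S red   [S -> S red]
S red ⇒ H the H red   [S -> H the H]
H the H red ⇒ H the south the H red   [H -> H the south]
H the south the H red ⇒ H the south the south the H red   [H -> H the south]
H the south the south the H red ⇒ H the south the south the south the H red   [H -> H the south]
H the south the south the south the H red ⇒ H the south the south the south the south the H red   [H -> H the south]
H the south the south the south the south the H red ⇒ the the south the south the south the south the H red   [H -> the]
the the south the south the south the south the H red ⇒ the the south the south the south the south the the red   [H -> the]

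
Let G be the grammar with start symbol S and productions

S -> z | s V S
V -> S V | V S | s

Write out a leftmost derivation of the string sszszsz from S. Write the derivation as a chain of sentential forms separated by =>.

S => sVS   [S -> s V S]
sVS => sSVS   [V -> S V]
sSVS => ssVSVS   [S -> s V S]
ssVSVS => ssSVSVS   [V -> S V]
ssSVSVS => sszVSVS   [S -> z]
sszVSVS => sszsSVS   [V -> s]
sszsSVS => sszszVS   [S -> z]
sszszVS => sszszsS   [V -> s]
sszszsS => sszszsz   [S -> z]

S=>sVS=>sSVS=>ssVSVS=>ssSVSVS=>sszVSVS=>sszsSVS=>sszszVS=>sszszsS=>sszszsz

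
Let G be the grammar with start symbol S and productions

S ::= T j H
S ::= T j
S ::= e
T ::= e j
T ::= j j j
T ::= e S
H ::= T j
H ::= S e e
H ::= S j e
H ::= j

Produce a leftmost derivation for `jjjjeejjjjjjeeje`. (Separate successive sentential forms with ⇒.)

S ⇒ TjH   [S ::= T j H]
TjH ⇒ jjjjH   [T ::= j j j]
jjjjH ⇒ jjjjSje   [H ::= S j e]
jjjjSje ⇒ jjjjTjHje   [S ::= T j H]
jjjjTjHje ⇒ jjjjeSjHje   [T ::= e S]
jjjjeSjHje ⇒ jjjjeejHje   [S ::= e]
jjjjeejHje ⇒ jjjjeejSeeje   [H ::= S e e]
jjjjeejSeeje ⇒ jjjjeejTjHeeje   [S ::= T j H]
jjjjeejTjHeeje ⇒ jjjjeejjjjjHeeje   [T ::= j j j]
jjjjeejjjjjHeeje ⇒ jjjjeejjjjjjeeje   [H ::= j]

S⇒TjH⇒jjjjH⇒jjjjSje⇒jjjjTjHje⇒jjjjeSjHje⇒jjjjeejHje⇒jjjjeejSeeje⇒jjjjeejTjHeeje⇒jjjjeejjjjjHeeje⇒jjjjeejjjjjjeeje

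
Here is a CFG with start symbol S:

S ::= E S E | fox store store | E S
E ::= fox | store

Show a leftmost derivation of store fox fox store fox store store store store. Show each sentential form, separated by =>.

S => E S E => store S E => store E S E => store fox S E => store fox E S E => store fox fox S E => store fox fox E S E E => store fox fox store S E E => store fox fox store fox store store E E => store fox fox store fox store store store E => store fox fox store fox store store store store

S => E S E   [S ::= E S E]
E S E => store S E   [E ::= store]
store S E => store E S E   [S ::= E S]
store E S E => store fox S E   [E ::= fox]
store fox S E => store fox E S E   [S ::= E S]
store fox E S E => store fox fox S E   [E ::= fox]
store fox fox S E => store fox fox E S E E   [S ::= E S E]
store fox fox E S E E => store fox fox store S E E   [E ::= store]
store fox fox store S E E => store fox fox store fox store store E E   [S ::= fox store store]
store fox fox store fox store store E E => store fox fox store fox store store store E   [E ::= store]
store fox fox store fox store store store E => store fox fox store fox store store store store   [E ::= store]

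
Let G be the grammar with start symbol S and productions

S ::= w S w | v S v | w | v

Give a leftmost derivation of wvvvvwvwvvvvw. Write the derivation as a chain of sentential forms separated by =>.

S => wSw   [S ::= w S w]
wSw => wvSvw   [S ::= v S v]
wvSvw => wvvSvvw   [S ::= v S v]
wvvSvvw => wvvvSvvvw   [S ::= v S v]
wvvvSvvvw => wvvvvSvvvvw   [S ::= v S v]
wvvvvSvvvvw => wvvvvwSwvvvvw   [S ::= w S w]
wvvvvwSwvvvvw => wvvvvwvwvvvvw   [S ::= v]

S => wSw => wvSvw => wvvSvvw => wvvvSvvvw => wvvvvSvvvvw => wvvvvwSwvvvvw => wvvvvwvwvvvvw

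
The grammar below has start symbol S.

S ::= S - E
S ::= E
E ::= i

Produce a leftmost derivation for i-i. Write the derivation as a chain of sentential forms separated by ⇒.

S ⇒ S-E   [S ::= S - E]
S-E ⇒ E-E   [S ::= E]
E-E ⇒ i-E   [E ::= i]
i-E ⇒ i-i   [E ::= i]

S⇒S-E⇒E-E⇒i-E⇒i-i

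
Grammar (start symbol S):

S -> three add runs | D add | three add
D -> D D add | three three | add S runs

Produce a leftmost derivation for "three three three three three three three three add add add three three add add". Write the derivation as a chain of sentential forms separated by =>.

S => D add   [S -> D add]
D add => D D add add   [D -> D D add]
D D add add => D D add D add add   [D -> D D add]
D D add D add add => three three D add D add add   [D -> three three]
three three D add D add add => three three D D add add D add add   [D -> D D add]
three three D D add add D add add => three three three three D add add D add add   [D -> three three]
three three three three D add add D add add => three three three three D D add add add D add add   [D -> D D add]
three three three three D D add add add D add add => three three three three three three D add add add D add add   [D -> three three]
three three three three three three D add add add D add add => three three three three three three three three add add add D add add   [D -> three three]
three three three three three three three three add add add D add add => three three three three three three three three add add add three three add add   [D -> three three]

S => D add => D D add add => D D add D add add => three three D add D add add => three three D D add add D add add => three three three three D add add D add add => three three three three D D add add add D add add => three three three three three three D add add add D add add => three three three three three three three three add add add D add add => three three three three three three three three add add add three three add add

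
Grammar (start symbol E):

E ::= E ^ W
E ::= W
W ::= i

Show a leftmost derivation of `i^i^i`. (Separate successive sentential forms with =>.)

E => E^W   [E ::= E ^ W]
E^W => E^W^W   [E ::= E ^ W]
E^W^W => W^W^W   [E ::= W]
W^W^W => i^W^W   [W ::= i]
i^W^W => i^i^W   [W ::= i]
i^i^W => i^i^i   [W ::= i]

E => E^W => E^W^W => W^W^W => i^W^W => i^i^W => i^i^i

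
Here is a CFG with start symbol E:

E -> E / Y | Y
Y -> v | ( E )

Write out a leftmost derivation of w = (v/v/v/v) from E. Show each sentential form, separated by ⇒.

E ⇒ Y ⇒ (E) ⇒ (E/Y) ⇒ (E/Y/Y) ⇒ (E/Y/Y/Y) ⇒ (Y/Y/Y/Y) ⇒ (v/Y/Y/Y) ⇒ (v/v/Y/Y) ⇒ (v/v/v/Y) ⇒ (v/v/v/v)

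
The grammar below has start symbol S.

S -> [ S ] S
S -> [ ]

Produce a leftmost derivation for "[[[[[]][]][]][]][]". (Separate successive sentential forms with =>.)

S => [S]S => [[S]S]S => [[[S]S]S]S => [[[[S]S]S]S]S => [[[[[]]S]S]S]S => [[[[[]][]]S]S]S => [[[[[]][]][]]S]S => [[[[[]][]][]][]]S => [[[[[]][]][]][]][]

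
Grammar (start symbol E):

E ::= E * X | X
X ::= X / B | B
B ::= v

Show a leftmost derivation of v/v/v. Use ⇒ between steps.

E ⇒ X ⇒ X/B ⇒ X/B/B ⇒ B/B/B ⇒ v/B/B ⇒ v/v/B ⇒ v/v/v

E ⇒ X   [E ::= X]
X ⇒ X/B   [X ::= X / B]
X/B ⇒ X/B/B   [X ::= X / B]
X/B/B ⇒ B/B/B   [X ::= B]
B/B/B ⇒ v/B/B   [B ::= v]
v/B/B ⇒ v/v/B   [B ::= v]
v/v/B ⇒ v/v/v   [B ::= v]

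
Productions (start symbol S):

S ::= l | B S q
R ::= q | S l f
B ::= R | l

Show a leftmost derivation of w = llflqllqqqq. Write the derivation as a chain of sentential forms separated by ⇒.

S ⇒ BSq   [S ::= B S q]
BSq ⇒ RSq   [B ::= R]
RSq ⇒ SlfSq   [R ::= S l f]
SlfSq ⇒ llfSq   [S ::= l]
llfSq ⇒ llfBSqq   [S ::= B S q]
llfBSqq ⇒ llflSqq   [B ::= l]
llflSqq ⇒ llflBSqqq   [S ::= B S q]
llflBSqqq ⇒ llflRSqqq   [B ::= R]
llflRSqqq ⇒ llflqSqqq   [R ::= q]
llflqSqqq ⇒ llflqBSqqqq   [S ::= B S q]
llflqBSqqqq ⇒ llflqlSqqqq   [B ::= l]
llflqlSqqqq ⇒ llflqllqqqq   [S ::= l]

S⇒BSq⇒RSq⇒SlfSq⇒llfSq⇒llfBSqq⇒llflSqq⇒llflBSqqq⇒llflRSqqq⇒llflqSqqq⇒llflqBSqqqq⇒llflqlSqqqq⇒llflqllqqqq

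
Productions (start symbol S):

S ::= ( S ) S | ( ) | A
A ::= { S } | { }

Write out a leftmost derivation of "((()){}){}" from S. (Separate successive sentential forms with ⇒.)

S ⇒ (S)S ⇒ ((S)S)S ⇒ ((())S)S ⇒ ((())A)S ⇒ ((()){})S ⇒ ((()){})A ⇒ ((()){}){}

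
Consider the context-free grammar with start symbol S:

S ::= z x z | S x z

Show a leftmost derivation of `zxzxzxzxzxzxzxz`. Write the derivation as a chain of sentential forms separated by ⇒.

S ⇒ Sxz ⇒ Sxzxz ⇒ Sxzxzxz ⇒ Sxzxzxzxz ⇒ Sxzxzxzxzxz ⇒ Sxzxzxzxzxzxz ⇒ zxzxzxzxzxzxzxz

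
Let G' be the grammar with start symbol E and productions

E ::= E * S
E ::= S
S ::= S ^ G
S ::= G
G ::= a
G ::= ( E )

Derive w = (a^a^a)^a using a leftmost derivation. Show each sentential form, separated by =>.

E => S => S^G => G^G => (E)^G => (S)^G => (S^G)^G => (S^G^G)^G => (G^G^G)^G => (a^G^G)^G => (a^a^G)^G => (a^a^a)^G => (a^a^a)^a

E => S   [E ::= S]
S => S^G   [S ::= S ^ G]
S^G => G^G   [S ::= G]
G^G => (E)^G   [G ::= ( E )]
(E)^G => (S)^G   [E ::= S]
(S)^G => (S^G)^G   [S ::= S ^ G]
(S^G)^G => (S^G^G)^G   [S ::= S ^ G]
(S^G^G)^G => (G^G^G)^G   [S ::= G]
(G^G^G)^G => (a^G^G)^G   [G ::= a]
(a^G^G)^G => (a^a^G)^G   [G ::= a]
(a^a^G)^G => (a^a^a)^G   [G ::= a]
(a^a^a)^G => (a^a^a)^a   [G ::= a]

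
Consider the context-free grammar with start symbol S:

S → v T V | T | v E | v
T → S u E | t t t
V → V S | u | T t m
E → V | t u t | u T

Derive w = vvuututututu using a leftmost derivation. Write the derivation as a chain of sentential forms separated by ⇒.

S ⇒ vTV   [S → v T V]
vTV ⇒ vSuEV   [T → S u E]
vSuEV ⇒ vTuEV   [S → T]
vTuEV ⇒ vSuEuEV   [T → S u E]
vSuEuEV ⇒ vvEuEuEV   [S → v E]
vvEuEuEV ⇒ vvVuEuEV   [E → V]
vvVuEuEV ⇒ vvuuEuEV   [V → u]
vvuuEuEV ⇒ vvuututuEV   [E → t u t]
vvuututuEV ⇒ vvuututututV   [E → t u t]
vvuututututV ⇒ vvuututututu   [V → u]

S ⇒ vTV ⇒ vSuEV ⇒ vTuEV ⇒ vSuEuEV ⇒ vvEuEuEV ⇒ vvVuEuEV ⇒ vvuuEuEV ⇒ vvuututuEV ⇒ vvuututututV ⇒ vvuututututu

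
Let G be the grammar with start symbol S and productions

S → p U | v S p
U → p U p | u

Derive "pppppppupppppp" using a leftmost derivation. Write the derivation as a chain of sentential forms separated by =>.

S => pU => ppUp => pppUpp => ppppUppp => pppppUpppp => ppppppUppppp => pppppppUpppppp => pppppppupppppp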